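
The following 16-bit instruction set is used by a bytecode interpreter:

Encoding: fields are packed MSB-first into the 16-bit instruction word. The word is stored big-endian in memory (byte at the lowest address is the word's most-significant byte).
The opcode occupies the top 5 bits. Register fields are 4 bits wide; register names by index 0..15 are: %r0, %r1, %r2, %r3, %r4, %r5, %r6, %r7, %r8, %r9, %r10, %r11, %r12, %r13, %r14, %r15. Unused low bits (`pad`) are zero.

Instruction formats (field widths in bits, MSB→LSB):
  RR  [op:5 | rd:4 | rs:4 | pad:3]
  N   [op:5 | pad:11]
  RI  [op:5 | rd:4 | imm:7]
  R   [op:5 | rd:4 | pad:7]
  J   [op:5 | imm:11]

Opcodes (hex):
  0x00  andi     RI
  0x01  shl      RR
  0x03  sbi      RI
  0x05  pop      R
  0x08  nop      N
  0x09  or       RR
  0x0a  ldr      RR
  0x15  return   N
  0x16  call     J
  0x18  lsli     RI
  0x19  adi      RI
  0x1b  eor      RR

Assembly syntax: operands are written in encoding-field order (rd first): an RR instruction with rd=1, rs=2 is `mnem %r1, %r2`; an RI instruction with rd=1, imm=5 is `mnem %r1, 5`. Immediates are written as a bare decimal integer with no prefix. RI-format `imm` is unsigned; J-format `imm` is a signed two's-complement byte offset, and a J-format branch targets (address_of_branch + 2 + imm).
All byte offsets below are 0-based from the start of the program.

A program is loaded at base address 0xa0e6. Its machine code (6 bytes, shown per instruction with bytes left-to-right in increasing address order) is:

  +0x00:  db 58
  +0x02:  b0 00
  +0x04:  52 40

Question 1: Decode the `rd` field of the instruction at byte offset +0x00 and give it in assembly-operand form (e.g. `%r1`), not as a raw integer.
+0x00: db 58 ⇒ word 0xdb58 (big)
  top 5b → 0x1b → eor [RR]
  rd@[10:7]=0x6 ⇒ %r6
  rs@[6:3]=0xb ⇒ %r11

%r6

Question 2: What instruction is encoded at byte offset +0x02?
+0x02: b0 00 ⇒ word 0xb000 (big)
  opcode bits[15:11]=0x16: call/J
  [10:0] imm=0 = 0

call 0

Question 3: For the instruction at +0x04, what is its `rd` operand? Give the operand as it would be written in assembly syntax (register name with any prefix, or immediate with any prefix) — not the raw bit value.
@+04  big-endian(52 40) = 0x5240
  top 5b → 0xa → ldr [RR]
  [10:7] rd=4 = %r4
  [6:3] rs=8 = %r8

%r4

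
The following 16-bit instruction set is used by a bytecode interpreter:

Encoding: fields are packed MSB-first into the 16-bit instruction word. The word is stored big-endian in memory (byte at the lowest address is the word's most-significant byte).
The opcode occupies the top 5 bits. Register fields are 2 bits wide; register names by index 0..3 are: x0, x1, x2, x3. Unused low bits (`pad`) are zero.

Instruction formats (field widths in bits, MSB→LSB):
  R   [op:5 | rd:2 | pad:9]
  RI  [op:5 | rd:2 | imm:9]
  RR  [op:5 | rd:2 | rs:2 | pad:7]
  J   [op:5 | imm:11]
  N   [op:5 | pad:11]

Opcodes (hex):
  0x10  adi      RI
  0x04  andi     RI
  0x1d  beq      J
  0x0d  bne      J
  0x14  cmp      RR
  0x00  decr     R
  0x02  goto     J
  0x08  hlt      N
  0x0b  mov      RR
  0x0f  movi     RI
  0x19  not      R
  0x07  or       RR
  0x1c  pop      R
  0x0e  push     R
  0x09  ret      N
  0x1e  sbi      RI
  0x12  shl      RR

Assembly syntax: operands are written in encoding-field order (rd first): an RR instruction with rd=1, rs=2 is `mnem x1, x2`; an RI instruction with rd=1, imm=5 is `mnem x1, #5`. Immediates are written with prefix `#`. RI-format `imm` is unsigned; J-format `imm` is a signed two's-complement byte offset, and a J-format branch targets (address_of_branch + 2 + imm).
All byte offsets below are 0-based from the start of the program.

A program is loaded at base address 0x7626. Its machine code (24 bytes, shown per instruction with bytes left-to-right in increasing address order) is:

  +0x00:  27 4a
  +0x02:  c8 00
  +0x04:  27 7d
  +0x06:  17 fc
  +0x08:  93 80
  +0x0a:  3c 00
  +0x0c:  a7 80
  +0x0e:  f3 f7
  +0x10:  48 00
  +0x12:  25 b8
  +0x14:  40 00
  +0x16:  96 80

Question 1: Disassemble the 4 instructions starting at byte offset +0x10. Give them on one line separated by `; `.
ret; andi x2, #440; hlt; shl x3, x1

[10] 48 00 → 0x4800
  top 5b → 0x9 → ret [N]
[12] 25 b8 → 0x25b8
  top 5b → 0x4 → andi [RI]
  [10:9] rd=2 = x2
  [8:0] imm=440 = #440
[14] 40 00 → 0x4000
  top 5b → 0x8 → hlt [N]
[16] 96 80 → 0x9680
  top 5b → 0x12 → shl [RR]
  [10:9] rd=3 = x3
  [8:7] rs=1 = x1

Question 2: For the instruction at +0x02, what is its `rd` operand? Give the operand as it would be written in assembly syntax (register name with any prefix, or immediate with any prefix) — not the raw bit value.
[02] c8 00 → 0xc800
  top 5b → 0x19 → not [R]
  rd@[10:9]=0x0 ⇒ x0

x0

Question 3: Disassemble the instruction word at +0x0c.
cmp x3, x3

[0c] a7 80 → 0xa780
  opcode bits[15:11]=0x14: cmp/RR
  rd: (w>>9)&0x3=0x3 → x3
  rs: (w>>7)&0x3=0x3 → x3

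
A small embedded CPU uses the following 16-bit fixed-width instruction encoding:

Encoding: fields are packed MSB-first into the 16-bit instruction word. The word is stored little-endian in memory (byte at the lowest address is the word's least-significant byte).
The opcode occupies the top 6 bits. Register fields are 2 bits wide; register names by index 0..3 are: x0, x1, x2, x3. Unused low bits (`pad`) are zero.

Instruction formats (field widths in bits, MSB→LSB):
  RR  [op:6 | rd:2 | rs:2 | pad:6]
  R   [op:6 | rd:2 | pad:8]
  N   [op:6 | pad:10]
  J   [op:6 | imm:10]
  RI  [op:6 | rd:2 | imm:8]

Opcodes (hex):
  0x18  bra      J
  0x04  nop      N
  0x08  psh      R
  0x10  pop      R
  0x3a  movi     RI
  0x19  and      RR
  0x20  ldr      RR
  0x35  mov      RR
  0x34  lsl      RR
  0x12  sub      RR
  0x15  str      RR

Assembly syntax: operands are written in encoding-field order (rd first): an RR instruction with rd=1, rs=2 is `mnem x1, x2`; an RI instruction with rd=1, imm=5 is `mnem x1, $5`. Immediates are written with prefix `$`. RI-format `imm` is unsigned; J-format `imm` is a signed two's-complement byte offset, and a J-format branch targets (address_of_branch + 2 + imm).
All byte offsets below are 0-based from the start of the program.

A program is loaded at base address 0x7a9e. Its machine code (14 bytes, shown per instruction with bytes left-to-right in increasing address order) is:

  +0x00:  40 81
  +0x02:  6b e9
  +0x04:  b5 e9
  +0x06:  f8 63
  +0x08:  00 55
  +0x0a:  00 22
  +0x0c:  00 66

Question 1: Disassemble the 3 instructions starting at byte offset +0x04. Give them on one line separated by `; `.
+0x04: b5 e9 ⇒ word 0xe9b5 (little)
  op=0xe9b5>>10=0x3a ⇒ movi (RI)
  rd: (w>>8)&0x3=0x1 → x1
  imm: (w>>0)&0xff=0xb5 → $181
+0x06: f8 63 ⇒ word 0x63f8 (little)
  op=0x63f8>>10=0x18 ⇒ bra (J)
  imm: (w>>0)&0x3ff=0x3f8 (s10→-8) → $-8
+0x08: 00 55 ⇒ word 0x5500 (little)
  op=0x5500>>10=0x15 ⇒ str (RR)
  rd: (w>>8)&0x3=0x1 → x1
  rs: (w>>6)&0x3=0x0 → x0

movi x1, $181; bra $-8; str x1, x0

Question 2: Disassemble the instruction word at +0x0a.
off 0x0a: read 00 22 as little → 0x2200
  op=0x2200>>10=0x8 ⇒ psh (R)
  [9:8] rd=2 = x2

psh x2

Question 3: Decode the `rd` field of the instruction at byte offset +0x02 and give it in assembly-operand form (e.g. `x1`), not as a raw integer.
+0x02: 6b e9 ⇒ word 0xe96b (little)
  opcode bits[15:10]=0x3a: movi/RI
  rd: (w>>8)&0x3=0x1 → x1
  imm: (w>>0)&0xff=0x6b → $107

x1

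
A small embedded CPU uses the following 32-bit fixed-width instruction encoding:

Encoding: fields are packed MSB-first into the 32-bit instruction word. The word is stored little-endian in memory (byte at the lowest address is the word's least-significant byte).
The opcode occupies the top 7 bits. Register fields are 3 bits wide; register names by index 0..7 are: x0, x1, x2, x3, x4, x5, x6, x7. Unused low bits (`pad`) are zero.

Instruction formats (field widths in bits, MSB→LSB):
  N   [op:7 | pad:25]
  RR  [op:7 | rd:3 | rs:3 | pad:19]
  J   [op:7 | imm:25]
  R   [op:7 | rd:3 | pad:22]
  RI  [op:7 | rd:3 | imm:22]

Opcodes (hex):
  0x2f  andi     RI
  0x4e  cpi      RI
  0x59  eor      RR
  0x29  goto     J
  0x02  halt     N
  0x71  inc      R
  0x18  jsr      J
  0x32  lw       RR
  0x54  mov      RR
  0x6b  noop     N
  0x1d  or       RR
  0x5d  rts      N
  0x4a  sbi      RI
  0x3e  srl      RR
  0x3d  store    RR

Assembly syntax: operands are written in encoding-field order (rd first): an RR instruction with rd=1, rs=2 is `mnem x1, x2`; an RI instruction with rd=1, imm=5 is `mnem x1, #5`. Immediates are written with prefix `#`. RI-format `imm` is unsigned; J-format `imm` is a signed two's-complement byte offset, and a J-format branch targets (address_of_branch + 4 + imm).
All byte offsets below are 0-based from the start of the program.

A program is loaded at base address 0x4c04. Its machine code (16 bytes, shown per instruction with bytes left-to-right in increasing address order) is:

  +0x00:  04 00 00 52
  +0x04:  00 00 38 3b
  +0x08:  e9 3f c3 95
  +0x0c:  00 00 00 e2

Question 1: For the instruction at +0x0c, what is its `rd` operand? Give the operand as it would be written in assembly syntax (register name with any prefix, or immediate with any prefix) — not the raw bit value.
+0x0c: 00 00 00 e2 ⇒ word 0xe2000000 (little)
  opcode bits[31:25]=0x71: inc/R
  rd: (w>>22)&0x7=0x0 → x0

x0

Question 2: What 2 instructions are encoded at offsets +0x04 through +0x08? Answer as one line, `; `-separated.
@+04  little-endian(00 00 38 3b) = 0x3b380000
  top 7b → 0x1d → or [RR]
  rd: (w>>22)&0x7=0x4 → x4
  rs: (w>>19)&0x7=0x7 → x7
@+08  little-endian(e9 3f c3 95) = 0x95c33fe9
  top 7b → 0x4a → sbi [RI]
  rd: (w>>22)&0x7=0x7 → x7
  imm: (w>>0)&0x3fffff=0x33fe9 → #212969

or x4, x7; sbi x7, #212969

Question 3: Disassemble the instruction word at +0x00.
@+00  little-endian(04 00 00 52) = 0x52000004
  opcode bits[31:25]=0x29: goto/J
  [24:0] imm=4 = #4

goto #4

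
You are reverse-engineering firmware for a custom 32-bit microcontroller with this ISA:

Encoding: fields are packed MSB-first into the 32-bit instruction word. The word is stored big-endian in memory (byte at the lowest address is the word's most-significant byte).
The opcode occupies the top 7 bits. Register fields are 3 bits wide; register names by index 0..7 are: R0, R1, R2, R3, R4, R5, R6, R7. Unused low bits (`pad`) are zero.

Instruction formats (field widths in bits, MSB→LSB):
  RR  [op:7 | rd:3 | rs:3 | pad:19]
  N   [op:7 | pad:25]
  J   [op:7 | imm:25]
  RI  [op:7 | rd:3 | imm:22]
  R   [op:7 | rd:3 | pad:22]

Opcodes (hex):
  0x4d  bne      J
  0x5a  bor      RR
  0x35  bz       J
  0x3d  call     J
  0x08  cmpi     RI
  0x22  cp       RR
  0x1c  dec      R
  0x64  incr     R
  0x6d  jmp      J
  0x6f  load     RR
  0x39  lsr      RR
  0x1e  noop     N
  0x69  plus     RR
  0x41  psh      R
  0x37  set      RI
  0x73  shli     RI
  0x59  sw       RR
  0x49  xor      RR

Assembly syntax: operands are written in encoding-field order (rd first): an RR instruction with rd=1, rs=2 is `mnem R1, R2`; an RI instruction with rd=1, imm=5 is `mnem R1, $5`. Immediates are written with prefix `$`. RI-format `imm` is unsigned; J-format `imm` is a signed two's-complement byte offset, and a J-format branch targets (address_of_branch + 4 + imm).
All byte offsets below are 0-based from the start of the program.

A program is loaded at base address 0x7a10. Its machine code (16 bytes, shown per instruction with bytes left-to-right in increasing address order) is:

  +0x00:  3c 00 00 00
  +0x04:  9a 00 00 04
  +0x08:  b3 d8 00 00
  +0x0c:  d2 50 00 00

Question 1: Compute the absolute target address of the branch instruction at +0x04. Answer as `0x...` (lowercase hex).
@+04  big-endian(9a 00 00 04) = 0x9a000004
  opcode bits[31:25]=0x4d: bne/J
  imm@[24:0]=0x4 ⇒ $4
  target = base 0x7a10 + off 0x04 + 4 + imm 4 = 0x7a1c

0x7a1c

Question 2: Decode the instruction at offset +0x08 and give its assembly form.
off 0x08: read b3 d8 00 00 as big → 0xb3d80000
  opcode bits[31:25]=0x59: sw/RR
  rd: (w>>22)&0x7=0x7 → R7
  rs: (w>>19)&0x7=0x3 → R3

sw R7, R3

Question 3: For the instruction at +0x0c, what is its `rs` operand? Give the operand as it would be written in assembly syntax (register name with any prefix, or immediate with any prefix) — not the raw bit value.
off 0x0c: read d2 50 00 00 as big → 0xd2500000
  opcode bits[31:25]=0x69: plus/RR
  rd: (w>>22)&0x7=0x1 → R1
  rs: (w>>19)&0x7=0x2 → R2

R2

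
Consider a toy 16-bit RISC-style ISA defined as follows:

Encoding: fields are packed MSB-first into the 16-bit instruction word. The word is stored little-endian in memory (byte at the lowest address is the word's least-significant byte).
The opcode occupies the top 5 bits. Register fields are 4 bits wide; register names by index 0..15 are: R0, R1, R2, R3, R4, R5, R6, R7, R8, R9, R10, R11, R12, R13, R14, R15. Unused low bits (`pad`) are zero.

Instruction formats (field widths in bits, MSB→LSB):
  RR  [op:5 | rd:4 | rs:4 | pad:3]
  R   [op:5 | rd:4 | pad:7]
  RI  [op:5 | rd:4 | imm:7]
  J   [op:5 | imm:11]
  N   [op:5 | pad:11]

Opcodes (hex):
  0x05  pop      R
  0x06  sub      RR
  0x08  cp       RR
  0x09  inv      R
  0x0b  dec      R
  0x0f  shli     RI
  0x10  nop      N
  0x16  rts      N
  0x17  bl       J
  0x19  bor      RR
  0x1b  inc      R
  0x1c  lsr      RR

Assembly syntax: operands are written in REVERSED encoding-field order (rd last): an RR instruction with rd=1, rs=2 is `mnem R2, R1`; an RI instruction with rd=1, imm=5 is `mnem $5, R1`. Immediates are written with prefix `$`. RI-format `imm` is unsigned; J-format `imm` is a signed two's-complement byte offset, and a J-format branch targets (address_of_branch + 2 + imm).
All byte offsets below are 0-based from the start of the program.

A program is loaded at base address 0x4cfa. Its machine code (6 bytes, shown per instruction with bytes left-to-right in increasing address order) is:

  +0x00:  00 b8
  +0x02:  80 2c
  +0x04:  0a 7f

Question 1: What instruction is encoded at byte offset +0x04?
shli $10, R14

[04] 0a 7f → 0x7f0a
  opcode bits[15:11]=0xf: shli/RI
  rd: (w>>7)&0xf=0xe → R14
  imm: (w>>0)&0x7f=0xa → $10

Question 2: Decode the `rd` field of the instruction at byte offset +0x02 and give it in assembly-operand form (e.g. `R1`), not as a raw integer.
off 0x02: read 80 2c as little → 0x2c80
  op=0x2c80>>11=0x5 ⇒ pop (R)
  [10:7] rd=9 = R9

R9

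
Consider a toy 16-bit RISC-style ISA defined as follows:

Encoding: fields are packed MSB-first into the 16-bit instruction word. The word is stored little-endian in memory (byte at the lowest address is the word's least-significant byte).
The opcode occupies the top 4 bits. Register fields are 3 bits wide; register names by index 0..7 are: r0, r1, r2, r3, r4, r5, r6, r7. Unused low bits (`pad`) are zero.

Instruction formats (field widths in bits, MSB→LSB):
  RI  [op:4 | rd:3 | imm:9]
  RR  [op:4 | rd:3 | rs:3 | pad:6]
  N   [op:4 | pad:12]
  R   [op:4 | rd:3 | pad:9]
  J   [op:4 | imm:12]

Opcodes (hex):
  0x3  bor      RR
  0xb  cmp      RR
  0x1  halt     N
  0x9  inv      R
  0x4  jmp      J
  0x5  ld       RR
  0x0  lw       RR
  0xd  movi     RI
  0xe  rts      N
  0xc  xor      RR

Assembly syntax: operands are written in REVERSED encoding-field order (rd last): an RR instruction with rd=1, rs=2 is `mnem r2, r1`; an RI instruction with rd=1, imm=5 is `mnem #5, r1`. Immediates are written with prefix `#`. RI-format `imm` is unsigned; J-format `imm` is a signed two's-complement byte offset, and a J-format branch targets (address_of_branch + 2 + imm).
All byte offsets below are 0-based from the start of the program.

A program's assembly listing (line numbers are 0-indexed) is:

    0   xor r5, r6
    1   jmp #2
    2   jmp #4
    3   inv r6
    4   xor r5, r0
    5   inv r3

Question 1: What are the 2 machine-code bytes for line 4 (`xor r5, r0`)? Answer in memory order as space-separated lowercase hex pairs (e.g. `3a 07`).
line 4 (xor): pack op=0xc:4|rd=0:3|rs=5:3|pad=0:6 = 0xc140; little→ 40 c1

40 c1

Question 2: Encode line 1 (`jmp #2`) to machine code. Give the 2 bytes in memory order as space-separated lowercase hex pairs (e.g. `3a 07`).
line 1 (jmp): pack op=0x4:4|imm=2:12 = 0x4002; little→ 02 40

02 40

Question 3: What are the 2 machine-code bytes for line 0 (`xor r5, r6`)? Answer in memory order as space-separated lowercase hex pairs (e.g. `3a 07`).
L0: xor op=0xc:4|rd=6:3|rs=5:3|pad=0:6 ⇒ 0xcd40 ⇒ little 40 cd

40 cd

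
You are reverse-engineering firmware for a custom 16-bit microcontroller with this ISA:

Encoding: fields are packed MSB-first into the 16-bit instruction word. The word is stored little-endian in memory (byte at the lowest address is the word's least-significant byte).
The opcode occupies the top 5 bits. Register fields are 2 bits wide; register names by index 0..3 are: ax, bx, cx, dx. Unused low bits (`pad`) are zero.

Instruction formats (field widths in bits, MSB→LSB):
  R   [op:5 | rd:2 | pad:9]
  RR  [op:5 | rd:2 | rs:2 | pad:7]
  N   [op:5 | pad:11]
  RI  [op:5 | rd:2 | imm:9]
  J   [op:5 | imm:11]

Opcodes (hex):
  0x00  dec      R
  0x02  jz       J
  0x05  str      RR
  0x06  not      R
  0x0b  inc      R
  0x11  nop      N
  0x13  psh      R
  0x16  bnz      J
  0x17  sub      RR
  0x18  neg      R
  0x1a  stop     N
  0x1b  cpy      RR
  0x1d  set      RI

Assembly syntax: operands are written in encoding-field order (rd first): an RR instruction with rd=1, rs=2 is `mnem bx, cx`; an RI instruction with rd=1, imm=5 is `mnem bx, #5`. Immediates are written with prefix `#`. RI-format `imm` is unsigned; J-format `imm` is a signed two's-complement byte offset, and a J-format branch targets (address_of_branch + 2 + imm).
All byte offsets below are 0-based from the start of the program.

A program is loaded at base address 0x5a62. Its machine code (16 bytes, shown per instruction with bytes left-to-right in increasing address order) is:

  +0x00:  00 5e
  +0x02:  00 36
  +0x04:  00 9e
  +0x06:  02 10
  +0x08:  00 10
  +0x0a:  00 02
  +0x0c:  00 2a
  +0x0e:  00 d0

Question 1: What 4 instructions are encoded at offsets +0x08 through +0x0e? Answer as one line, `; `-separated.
[08] 00 10 → 0x1000
  op=0x1000>>11=0x2 ⇒ jz (J)
  imm: (w>>0)&0x7ff=0x0 → #0
[0a] 00 02 → 0x0200
  op=0x0200>>11=0x0 ⇒ dec (R)
  rd: (w>>9)&0x3=0x1 → bx
[0c] 00 2a → 0x2a00
  op=0x2a00>>11=0x5 ⇒ str (RR)
  rd: (w>>9)&0x3=0x1 → bx
  rs: (w>>7)&0x3=0x0 → ax
[0e] 00 d0 → 0xd000
  op=0xd000>>11=0x1a ⇒ stop (N)

jz #0; dec bx; str bx, ax; stop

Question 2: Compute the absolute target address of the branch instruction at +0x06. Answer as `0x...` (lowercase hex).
0x5a6c

[06] 02 10 → 0x1002
  opcode bits[15:11]=0x2: jz/J
  imm: (w>>0)&0x7ff=0x2 → #2
  target = base 0x5a62 + off 0x06 + 2 + imm 2 = 0x5a6c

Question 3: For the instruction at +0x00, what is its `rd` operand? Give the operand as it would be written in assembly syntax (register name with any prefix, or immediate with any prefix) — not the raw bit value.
off 0x00: read 00 5e as little → 0x5e00
  opcode bits[15:11]=0xb: inc/R
  rd@[10:9]=0x3 ⇒ dx

dx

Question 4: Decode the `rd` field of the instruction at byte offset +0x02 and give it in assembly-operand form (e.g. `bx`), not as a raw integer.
[02] 00 36 → 0x3600
  op=0x3600>>11=0x6 ⇒ not (R)
  [10:9] rd=3 = dx

dx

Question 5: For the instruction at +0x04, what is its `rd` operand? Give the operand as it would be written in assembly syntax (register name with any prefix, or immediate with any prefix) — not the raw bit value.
off 0x04: read 00 9e as little → 0x9e00
  opcode bits[15:11]=0x13: psh/R
  [10:9] rd=3 = dx

dx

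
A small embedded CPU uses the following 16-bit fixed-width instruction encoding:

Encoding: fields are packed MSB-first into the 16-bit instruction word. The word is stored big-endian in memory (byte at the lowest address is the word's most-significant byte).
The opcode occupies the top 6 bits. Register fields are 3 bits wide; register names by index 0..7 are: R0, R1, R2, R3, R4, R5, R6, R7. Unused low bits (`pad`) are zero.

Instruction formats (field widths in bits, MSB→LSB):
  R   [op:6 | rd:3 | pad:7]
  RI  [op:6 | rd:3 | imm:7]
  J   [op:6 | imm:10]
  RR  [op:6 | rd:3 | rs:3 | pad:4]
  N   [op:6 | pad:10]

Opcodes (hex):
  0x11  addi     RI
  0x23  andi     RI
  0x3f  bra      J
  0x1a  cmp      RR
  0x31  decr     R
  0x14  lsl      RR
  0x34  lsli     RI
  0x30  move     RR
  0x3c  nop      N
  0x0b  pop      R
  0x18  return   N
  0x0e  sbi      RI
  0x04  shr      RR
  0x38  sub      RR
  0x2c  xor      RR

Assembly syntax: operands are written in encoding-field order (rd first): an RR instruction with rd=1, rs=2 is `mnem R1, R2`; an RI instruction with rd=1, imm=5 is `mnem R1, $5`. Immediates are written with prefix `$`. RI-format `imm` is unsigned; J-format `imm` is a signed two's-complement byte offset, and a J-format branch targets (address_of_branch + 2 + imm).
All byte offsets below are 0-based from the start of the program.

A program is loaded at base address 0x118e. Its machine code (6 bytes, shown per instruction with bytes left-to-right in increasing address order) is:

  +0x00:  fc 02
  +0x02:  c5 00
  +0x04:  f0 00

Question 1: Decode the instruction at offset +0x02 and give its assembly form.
decr R2

off 0x02: read c5 00 as big → 0xc500
  top 6b → 0x31 → decr [R]
  [9:7] rd=2 = R2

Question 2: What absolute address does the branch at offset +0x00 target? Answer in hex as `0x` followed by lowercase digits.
0x1192

off 0x00: read fc 02 as big → 0xfc02
  top 6b → 0x3f → bra [J]
  imm: (w>>0)&0x3ff=0x2 → $2
  target = base 0x118e + off 0x00 + 2 + imm 2 = 0x1192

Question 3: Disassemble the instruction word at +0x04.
off 0x04: read f0 00 as big → 0xf000
  op=0xf000>>10=0x3c ⇒ nop (N)

nop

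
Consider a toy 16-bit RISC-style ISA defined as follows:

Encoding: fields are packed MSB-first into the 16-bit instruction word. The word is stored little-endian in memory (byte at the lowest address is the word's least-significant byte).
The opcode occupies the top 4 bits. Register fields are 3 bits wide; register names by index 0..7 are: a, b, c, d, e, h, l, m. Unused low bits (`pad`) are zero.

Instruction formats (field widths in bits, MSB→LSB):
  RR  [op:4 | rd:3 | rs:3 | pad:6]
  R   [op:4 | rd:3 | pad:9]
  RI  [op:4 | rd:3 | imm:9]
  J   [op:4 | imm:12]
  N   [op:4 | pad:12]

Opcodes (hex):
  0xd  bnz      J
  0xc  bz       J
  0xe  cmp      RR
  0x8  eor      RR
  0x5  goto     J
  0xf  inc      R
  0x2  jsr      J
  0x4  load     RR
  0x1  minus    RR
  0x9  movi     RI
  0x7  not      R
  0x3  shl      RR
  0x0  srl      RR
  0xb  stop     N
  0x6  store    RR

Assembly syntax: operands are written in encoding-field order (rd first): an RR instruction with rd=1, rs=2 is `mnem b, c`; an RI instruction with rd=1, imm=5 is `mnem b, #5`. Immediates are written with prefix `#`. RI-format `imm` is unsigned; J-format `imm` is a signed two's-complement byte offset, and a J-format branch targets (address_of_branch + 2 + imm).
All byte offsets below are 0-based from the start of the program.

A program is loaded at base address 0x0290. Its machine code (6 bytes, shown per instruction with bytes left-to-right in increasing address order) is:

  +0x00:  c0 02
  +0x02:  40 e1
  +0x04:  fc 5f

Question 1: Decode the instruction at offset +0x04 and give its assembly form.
goto #-4

@+04  little-endian(fc 5f) = 0x5ffc
  op=0x5ffc>>12=0x5 ⇒ goto (J)
  imm: (w>>0)&0xfff=0xffc (s12→-4) → #-4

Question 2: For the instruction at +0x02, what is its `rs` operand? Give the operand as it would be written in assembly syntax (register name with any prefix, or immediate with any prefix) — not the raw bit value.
off 0x02: read 40 e1 as little → 0xe140
  op=0xe140>>12=0xe ⇒ cmp (RR)
  rd: (w>>9)&0x7=0x0 → a
  rs: (w>>6)&0x7=0x5 → h

h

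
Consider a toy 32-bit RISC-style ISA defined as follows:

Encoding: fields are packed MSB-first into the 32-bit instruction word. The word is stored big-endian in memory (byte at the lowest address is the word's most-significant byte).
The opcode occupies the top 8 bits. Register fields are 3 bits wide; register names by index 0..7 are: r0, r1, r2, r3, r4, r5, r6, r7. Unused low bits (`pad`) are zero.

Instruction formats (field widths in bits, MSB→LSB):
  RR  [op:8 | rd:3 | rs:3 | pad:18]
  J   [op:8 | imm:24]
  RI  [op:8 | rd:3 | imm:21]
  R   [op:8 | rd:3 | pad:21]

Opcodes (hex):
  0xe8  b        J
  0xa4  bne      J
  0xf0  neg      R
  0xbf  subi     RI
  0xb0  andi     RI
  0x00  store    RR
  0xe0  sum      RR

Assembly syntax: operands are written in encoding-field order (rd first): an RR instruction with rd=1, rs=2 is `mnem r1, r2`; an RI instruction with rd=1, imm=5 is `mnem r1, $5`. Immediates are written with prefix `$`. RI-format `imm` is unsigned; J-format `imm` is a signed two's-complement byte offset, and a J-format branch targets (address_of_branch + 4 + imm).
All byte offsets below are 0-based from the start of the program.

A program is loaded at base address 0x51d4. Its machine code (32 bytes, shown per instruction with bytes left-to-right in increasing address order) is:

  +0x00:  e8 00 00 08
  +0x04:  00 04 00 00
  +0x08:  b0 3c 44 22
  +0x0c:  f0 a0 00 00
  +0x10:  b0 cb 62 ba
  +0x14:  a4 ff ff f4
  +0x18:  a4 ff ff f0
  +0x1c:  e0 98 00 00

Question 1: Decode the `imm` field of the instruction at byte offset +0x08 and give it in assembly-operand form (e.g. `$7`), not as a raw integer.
$1852450

off 0x08: read b0 3c 44 22 as big → 0xb03c4422
  top 8b → 0xb0 → andi [RI]
  rd: (w>>21)&0x7=0x1 → r1
  imm: (w>>0)&0x1fffff=0x1c4422 → $1852450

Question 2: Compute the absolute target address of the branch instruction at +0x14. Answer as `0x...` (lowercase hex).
+0x14: a4 ff ff f4 ⇒ word 0xa4fffff4 (big)
  top 8b → 0xa4 → bne [J]
  imm: (w>>0)&0xffffff=0xfffff4 (s24→-12) → $-12
  target = base 0x51d4 + off 0x14 + 4 + imm -12 = 0x51e0

0x51e0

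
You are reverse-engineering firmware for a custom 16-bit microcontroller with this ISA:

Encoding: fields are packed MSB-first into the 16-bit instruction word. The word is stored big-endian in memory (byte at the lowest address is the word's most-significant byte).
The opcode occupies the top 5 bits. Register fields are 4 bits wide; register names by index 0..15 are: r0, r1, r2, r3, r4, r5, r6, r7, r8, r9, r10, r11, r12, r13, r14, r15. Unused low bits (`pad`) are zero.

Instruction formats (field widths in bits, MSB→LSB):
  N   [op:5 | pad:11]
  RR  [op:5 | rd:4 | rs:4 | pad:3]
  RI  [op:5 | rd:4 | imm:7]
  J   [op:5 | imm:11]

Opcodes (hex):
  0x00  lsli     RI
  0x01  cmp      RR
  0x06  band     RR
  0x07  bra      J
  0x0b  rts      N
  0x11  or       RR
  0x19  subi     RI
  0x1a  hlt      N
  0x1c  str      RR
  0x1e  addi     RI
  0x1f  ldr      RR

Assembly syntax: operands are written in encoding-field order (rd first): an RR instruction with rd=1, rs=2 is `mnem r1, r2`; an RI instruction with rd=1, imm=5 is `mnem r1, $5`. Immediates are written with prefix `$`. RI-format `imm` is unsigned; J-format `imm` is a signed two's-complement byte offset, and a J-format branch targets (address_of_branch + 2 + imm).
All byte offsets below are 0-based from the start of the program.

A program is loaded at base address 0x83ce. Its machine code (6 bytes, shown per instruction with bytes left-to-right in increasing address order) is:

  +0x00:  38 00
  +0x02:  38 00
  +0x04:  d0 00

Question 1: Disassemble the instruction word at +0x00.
bra $0

@+00  big-endian(38 00) = 0x3800
  top 5b → 0x7 → bra [J]
  imm: (w>>0)&0x7ff=0x0 → $0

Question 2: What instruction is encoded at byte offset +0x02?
+0x02: 38 00 ⇒ word 0x3800 (big)
  top 5b → 0x7 → bra [J]
  [10:0] imm=0 = $0

bra $0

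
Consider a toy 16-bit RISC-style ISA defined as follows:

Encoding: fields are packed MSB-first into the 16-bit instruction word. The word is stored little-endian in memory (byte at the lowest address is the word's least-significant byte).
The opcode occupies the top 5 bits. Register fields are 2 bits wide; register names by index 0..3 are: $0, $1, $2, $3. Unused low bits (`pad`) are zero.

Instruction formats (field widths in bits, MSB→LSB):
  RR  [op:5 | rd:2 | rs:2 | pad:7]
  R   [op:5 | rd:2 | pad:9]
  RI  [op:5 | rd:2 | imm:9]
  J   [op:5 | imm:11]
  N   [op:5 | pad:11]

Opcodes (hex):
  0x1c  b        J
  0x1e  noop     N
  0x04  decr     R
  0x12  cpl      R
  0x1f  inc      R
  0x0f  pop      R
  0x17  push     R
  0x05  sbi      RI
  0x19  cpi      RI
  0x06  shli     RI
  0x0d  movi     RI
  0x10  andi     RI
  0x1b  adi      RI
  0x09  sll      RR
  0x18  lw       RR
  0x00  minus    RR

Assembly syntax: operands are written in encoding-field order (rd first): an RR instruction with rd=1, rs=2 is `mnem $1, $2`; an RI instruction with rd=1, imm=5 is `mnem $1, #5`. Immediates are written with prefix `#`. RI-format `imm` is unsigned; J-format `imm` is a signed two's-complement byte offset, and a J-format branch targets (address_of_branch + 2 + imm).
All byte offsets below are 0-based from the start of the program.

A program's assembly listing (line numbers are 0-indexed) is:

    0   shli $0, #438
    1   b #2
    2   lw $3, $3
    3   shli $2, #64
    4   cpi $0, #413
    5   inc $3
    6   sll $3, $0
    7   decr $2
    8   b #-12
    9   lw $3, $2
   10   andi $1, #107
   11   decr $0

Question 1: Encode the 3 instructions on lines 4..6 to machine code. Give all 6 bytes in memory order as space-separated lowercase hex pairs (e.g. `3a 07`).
line 4 (cpi): pack op=0x19:5|rd=0:2|imm=413:9 = 0xc99d; little→ 9d c9
line 5 (inc): pack op=0x1f:5|rd=3:2|pad=0:9 = 0xfe00; little→ 00 fe
line 6 (sll): pack op=0x9:5|rd=3:2|rs=0:2|pad=0:7 = 0x4e00; little→ 00 4e

9d c9 00 fe 00 4e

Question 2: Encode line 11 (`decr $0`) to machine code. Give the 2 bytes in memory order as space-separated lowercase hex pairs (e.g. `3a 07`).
11. decr fields op=0x4:5|rd=0:2|pad=0:9 → word 2000h → 00 20

00 20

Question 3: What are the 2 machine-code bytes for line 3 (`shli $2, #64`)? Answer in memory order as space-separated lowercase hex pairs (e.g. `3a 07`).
40 34

L3: shli op=0x6:5|rd=2:2|imm=64:9 ⇒ 0x3440 ⇒ little 40 34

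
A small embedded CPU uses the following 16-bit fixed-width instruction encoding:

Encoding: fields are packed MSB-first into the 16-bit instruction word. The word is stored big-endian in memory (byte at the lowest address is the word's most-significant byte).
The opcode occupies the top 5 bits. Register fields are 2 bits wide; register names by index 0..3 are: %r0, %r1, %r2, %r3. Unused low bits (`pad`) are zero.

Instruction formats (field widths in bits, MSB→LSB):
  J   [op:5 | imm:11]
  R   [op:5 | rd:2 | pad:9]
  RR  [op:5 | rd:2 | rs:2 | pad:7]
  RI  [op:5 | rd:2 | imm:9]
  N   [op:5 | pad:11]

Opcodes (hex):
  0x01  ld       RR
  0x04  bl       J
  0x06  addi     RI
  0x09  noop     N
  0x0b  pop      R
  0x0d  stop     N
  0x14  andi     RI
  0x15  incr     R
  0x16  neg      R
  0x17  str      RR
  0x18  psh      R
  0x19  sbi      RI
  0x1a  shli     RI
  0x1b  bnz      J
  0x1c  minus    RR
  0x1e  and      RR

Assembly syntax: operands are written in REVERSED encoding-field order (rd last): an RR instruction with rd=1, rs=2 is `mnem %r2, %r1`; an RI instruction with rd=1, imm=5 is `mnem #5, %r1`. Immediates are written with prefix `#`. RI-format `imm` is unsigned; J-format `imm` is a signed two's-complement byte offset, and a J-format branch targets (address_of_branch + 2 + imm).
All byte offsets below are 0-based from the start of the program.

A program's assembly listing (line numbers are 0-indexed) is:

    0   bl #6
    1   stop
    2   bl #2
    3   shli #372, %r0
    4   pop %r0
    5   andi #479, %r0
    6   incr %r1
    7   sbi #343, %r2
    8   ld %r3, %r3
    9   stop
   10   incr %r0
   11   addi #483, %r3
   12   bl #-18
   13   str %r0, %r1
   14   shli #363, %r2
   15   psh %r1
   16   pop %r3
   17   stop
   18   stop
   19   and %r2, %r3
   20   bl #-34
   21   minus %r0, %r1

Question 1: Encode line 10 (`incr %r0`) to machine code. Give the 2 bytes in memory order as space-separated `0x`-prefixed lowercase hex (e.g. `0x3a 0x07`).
0xa8 0x00

10. incr fields op=0x15:5|rd=0:2|pad=0:9 → word a800h → a8 00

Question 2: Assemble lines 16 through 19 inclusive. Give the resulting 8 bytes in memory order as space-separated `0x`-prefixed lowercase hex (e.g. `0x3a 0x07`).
0x5e 0x00 0x68 0x00 0x68 0x00 0xf7 0x00

line 16 (pop): pack op=0xb:5|rd=3:2|pad=0:9 = 0x5e00; big→ 5e 00
line 17 (stop): pack op=0xd:5|pad=0:11 = 0x6800; big→ 68 00
line 18 (stop): pack op=0xd:5|pad=0:11 = 0x6800; big→ 68 00
line 19 (and): pack op=0x1e:5|rd=3:2|rs=2:2|pad=0:7 = 0xf700; big→ f7 00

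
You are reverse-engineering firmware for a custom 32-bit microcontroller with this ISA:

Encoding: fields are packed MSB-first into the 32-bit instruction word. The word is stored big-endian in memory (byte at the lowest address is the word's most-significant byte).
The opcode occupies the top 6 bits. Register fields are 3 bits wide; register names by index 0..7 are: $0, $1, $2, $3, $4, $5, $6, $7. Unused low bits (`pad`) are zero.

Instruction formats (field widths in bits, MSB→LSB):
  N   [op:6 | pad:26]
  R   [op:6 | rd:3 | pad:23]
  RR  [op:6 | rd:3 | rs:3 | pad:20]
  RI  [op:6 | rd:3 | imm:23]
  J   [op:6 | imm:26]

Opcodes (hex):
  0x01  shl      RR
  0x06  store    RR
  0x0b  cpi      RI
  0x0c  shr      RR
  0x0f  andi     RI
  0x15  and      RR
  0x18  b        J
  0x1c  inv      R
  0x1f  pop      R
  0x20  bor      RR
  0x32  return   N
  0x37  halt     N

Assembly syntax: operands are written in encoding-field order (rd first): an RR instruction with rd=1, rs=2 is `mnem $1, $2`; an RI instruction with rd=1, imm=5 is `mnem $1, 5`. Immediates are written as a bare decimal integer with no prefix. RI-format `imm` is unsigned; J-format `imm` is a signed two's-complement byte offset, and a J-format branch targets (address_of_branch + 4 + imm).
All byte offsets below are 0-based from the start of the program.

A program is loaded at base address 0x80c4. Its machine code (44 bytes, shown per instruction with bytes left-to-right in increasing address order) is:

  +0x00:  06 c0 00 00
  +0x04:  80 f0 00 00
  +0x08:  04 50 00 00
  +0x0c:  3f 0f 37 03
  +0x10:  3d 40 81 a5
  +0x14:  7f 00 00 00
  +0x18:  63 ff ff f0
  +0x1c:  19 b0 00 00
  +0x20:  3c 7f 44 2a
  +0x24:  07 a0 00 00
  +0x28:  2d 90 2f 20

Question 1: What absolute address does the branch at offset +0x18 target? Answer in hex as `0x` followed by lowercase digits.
0x80d0

@+18  big-endian(63 ff ff f0) = 0x63fffff0
  opcode bits[31:26]=0x18: b/J
  imm: (w>>0)&0x3ffffff=0x3fffff0 (s26→-16) → -16
  target = base 0x80c4 + off 0x18 + 4 + imm -16 = 0x80d0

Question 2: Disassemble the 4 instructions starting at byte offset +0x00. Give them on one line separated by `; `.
shl $5, $4; bor $1, $7; shl $0, $5; andi $6, 997123

[00] 06 c0 00 00 → 0x06c00000
  op=0x06c00000>>26=0x1 ⇒ shl (RR)
  rd@[25:23]=0x5 ⇒ $5
  rs@[22:20]=0x4 ⇒ $4
[04] 80 f0 00 00 → 0x80f00000
  op=0x80f00000>>26=0x20 ⇒ bor (RR)
  rd@[25:23]=0x1 ⇒ $1
  rs@[22:20]=0x7 ⇒ $7
[08] 04 50 00 00 → 0x04500000
  op=0x04500000>>26=0x1 ⇒ shl (RR)
  rd@[25:23]=0x0 ⇒ $0
  rs@[22:20]=0x5 ⇒ $5
[0c] 3f 0f 37 03 → 0x3f0f3703
  op=0x3f0f3703>>26=0xf ⇒ andi (RI)
  rd@[25:23]=0x6 ⇒ $6
  imm@[22:0]=0xf3703 ⇒ 997123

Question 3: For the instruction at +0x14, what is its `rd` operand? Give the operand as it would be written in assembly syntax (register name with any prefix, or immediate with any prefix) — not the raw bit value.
[14] 7f 00 00 00 → 0x7f000000
  top 6b → 0x1f → pop [R]
  [25:23] rd=6 = $6

$6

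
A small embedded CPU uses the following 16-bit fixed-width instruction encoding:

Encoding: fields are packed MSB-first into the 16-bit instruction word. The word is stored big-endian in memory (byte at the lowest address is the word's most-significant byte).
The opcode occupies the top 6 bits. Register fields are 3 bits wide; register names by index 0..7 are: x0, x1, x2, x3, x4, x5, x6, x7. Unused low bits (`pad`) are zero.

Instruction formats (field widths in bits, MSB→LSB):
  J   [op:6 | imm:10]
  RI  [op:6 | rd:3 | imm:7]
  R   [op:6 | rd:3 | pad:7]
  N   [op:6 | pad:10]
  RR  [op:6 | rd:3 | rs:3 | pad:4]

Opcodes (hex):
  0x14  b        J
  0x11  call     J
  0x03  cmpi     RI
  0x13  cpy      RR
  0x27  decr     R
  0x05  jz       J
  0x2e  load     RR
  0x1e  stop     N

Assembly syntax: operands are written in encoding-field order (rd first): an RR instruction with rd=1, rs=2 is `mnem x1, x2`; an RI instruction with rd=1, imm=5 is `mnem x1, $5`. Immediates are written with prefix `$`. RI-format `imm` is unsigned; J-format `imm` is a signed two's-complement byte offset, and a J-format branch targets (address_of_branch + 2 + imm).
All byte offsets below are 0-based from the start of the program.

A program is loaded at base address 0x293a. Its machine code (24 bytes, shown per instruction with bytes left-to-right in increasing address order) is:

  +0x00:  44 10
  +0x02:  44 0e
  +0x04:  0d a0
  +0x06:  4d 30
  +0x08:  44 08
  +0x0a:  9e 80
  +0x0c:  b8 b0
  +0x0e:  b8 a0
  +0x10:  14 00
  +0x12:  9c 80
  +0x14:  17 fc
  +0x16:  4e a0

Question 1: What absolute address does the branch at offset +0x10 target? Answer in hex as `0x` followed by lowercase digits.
0x294c

off 0x10: read 14 00 as big → 0x1400
  opcode bits[15:10]=0x5: jz/J
  imm@[9:0]=0x0 ⇒ $0
  target = base 0x293a + off 0x10 + 2 + imm 0 = 0x294c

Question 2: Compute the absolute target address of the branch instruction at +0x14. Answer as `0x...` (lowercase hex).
0x294c

+0x14: 17 fc ⇒ word 0x17fc (big)
  op=0x17fc>>10=0x5 ⇒ jz (J)
  imm: (w>>0)&0x3ff=0x3fc (s10→-4) → $-4
  target = base 0x293a + off 0x14 + 2 + imm -4 = 0x294c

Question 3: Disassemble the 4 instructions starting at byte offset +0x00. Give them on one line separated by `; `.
call $16; call $14; cmpi x3, $32; cpy x2, x3

@+00  big-endian(44 10) = 0x4410
  top 6b → 0x11 → call [J]
  imm: (w>>0)&0x3ff=0x10 → $16
@+02  big-endian(44 0e) = 0x440e
  top 6b → 0x11 → call [J]
  imm: (w>>0)&0x3ff=0xe → $14
@+04  big-endian(0d a0) = 0x0da0
  top 6b → 0x3 → cmpi [RI]
  rd: (w>>7)&0x7=0x3 → x3
  imm: (w>>0)&0x7f=0x20 → $32
@+06  big-endian(4d 30) = 0x4d30
  top 6b → 0x13 → cpy [RR]
  rd: (w>>7)&0x7=0x2 → x2
  rs: (w>>4)&0x7=0x3 → x3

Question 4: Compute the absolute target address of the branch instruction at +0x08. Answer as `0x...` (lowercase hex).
0x294c

+0x08: 44 08 ⇒ word 0x4408 (big)
  op=0x4408>>10=0x11 ⇒ call (J)
  [9:0] imm=8 = $8
  target = base 0x293a + off 0x08 + 2 + imm 8 = 0x294c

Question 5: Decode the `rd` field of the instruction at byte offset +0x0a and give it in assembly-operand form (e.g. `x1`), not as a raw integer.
x5

[0a] 9e 80 → 0x9e80
  op=0x9e80>>10=0x27 ⇒ decr (R)
  rd@[9:7]=0x5 ⇒ x5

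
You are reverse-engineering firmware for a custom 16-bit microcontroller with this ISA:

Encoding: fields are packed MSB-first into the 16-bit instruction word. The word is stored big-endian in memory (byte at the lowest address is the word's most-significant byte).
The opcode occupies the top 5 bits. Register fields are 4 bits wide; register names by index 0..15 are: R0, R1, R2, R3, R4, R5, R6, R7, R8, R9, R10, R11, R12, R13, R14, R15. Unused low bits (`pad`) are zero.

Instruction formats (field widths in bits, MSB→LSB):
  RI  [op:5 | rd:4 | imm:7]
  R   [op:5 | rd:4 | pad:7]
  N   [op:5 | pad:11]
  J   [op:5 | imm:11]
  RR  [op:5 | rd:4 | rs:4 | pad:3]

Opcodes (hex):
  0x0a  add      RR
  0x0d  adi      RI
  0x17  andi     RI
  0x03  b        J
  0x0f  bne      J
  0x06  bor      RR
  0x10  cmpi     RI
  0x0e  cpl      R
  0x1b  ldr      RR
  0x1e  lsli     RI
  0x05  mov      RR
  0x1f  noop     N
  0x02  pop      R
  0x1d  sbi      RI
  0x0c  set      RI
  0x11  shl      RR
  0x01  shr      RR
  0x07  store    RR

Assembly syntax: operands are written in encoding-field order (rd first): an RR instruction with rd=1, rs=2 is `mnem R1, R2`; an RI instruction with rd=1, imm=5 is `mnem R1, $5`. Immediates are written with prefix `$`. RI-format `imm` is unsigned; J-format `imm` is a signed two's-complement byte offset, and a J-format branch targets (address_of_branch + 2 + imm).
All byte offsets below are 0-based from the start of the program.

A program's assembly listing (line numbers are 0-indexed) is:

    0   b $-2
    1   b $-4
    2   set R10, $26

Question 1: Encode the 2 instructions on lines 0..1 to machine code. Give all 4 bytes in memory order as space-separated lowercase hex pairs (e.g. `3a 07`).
1f fe 1f fc

0. b fields op=0x3:5|imm=-2:11 → word 1ffeh → 1f fe
1. b fields op=0x3:5|imm=-4:11 → word 1ffch → 1f fc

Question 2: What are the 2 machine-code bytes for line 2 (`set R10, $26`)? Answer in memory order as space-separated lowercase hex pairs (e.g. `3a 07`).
2. set fields op=0xc:5|rd=10:4|imm=26:7 → word 651ah → 65 1a

65 1a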